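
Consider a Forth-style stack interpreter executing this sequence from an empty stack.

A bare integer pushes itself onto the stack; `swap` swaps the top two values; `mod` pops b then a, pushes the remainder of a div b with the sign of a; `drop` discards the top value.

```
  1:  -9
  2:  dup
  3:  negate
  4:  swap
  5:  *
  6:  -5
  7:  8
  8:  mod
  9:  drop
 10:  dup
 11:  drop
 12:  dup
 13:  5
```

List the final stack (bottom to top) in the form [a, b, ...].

[-81, -81, 5]

-9     : [-9]
dup    : [-9, -9]
negate : [-9, 9]
swap   : [9, -9]
*      : [-81]
-5     : [-81, -5]
8      : [-81, -5, 8]
mod    : [-81, -5]
drop   : [-81]
dup    : [-81, -81]
drop   : [-81]
dup    : [-81, -81]
5      : [-81, -81, 5]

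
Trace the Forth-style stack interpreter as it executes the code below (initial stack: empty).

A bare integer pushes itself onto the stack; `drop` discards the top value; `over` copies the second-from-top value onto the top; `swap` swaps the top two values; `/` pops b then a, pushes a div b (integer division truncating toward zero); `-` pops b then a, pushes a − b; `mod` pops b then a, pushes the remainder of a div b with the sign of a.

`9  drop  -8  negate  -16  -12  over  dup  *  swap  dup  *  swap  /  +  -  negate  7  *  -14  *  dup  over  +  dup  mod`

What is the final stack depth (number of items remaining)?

9      : 9
drop   : (empty)
-8     : -8
negate : 8
-16    : 8 -16
-12    : 8 -16 -12
over   : 8 -16 -12 -16
dup    : 8 -16 -12 -16 -16
*      : 8 -16 -12 256
swap   : 8 -16 256 -12
dup    : 8 -16 256 -12 -12
*      : 8 -16 256 144
swap   : 8 -16 144 256
/      : 8 -16 0
+      : 8 -16
-      : 24
negate : -24
7      : -24 7
*      : -168
-14    : -168 -14
*      : 2352
dup    : 2352 2352
over   : 2352 2352 2352
+      : 2352 4704
dup    : 2352 4704 4704
mod    : 2352 0

2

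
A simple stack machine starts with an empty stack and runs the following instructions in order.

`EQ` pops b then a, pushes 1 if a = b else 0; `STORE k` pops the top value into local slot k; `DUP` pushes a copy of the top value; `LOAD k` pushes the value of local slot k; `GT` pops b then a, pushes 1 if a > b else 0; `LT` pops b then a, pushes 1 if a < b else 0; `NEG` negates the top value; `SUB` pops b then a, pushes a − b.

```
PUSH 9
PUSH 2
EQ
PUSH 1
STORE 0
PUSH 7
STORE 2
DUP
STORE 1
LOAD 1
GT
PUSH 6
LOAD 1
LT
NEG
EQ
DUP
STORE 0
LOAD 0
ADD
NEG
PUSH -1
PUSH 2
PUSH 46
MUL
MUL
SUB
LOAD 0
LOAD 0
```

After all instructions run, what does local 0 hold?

1

PUSH 9  : [9]
PUSH 2  : [9, 2]
EQ      : [0]
PUSH 1  : [0, 1]
STORE 0 : [0]
PUSH 7  : [0, 7]
STORE 2 : [0]
DUP     : [0, 0]
STORE 1 : [0]
LOAD 1  : [0, 0]
GT      : [0]
PUSH 6  : [0, 6]
LOAD 1  : [0, 6, 0]
LT      : [0, 0]
NEG     : [0, 0]
EQ      : [1]
DUP     : [1, 1]
STORE 0 : [1]
LOAD 0  : [1, 1]
ADD     : [2]
NEG     : [-2]
PUSH -1 : [-2, -1]
PUSH 2  : [-2, -1, 2]
PUSH 46 : [-2, -1, 2, 46]
MUL     : [-2, -1, 92]
MUL     : [-2, -92]
SUB     : [90]
LOAD 0  : [90, 1]
LOAD 0  : [90, 1, 1]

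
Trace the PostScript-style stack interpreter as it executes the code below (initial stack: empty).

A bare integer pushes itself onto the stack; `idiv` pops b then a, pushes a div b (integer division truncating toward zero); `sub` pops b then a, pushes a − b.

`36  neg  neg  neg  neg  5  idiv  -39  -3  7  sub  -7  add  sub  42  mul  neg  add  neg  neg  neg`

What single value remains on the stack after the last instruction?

-931

36   → [36]
neg  → [-36]
neg  → [36]
neg  → [-36]
neg  → [36]
5    → [36, 5]
idiv → [7]
-39  → [7, -39]
-3   → [7, -39, -3]
7    → [7, -39, -3, 7]
sub  → [7, -39, -10]
-7   → [7, -39, -10, -7]
add  → [7, -39, -17]
sub  → [7, -22]
42   → [7, -22, 42]
mul  → [7, -924]
neg  → [7, 924]
add  → [931]
neg  → [-931]
neg  → [931]
neg  → [-931]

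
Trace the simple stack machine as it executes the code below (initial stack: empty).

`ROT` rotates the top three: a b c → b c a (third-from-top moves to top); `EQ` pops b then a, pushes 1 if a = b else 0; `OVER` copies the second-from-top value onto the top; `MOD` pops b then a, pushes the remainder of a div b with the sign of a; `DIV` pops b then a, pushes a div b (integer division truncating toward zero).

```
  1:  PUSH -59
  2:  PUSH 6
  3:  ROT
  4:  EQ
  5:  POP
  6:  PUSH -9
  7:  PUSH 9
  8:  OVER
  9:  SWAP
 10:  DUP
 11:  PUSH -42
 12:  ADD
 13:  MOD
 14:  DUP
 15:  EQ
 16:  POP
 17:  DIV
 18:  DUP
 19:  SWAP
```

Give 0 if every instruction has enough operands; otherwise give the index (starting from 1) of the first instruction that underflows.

3

PUSH -59 : [-59]
PUSH 6   : [-59, 6]
ROT  — needs 3 operands, stack has 2 → underflow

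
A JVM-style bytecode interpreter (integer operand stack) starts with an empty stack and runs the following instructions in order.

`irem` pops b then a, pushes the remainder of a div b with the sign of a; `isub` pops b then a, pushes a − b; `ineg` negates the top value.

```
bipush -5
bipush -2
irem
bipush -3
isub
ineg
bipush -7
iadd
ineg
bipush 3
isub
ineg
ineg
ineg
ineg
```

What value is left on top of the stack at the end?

6

bipush -5 : -5
bipush -2 : -5 -2
irem      : -1
bipush -3 : -1 -3
isub      : 2
ineg      : -2
bipush -7 : -2 -7
iadd      : -9
ineg      : 9
bipush 3  : 9 3
isub      : 6
ineg      : -6
ineg      : 6
ineg      : -6
ineg      : 6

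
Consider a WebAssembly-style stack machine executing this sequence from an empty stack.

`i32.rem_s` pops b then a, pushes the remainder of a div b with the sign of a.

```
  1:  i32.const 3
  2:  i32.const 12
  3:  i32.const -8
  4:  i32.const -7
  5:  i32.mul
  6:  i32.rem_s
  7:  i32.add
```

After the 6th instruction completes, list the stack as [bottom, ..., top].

i32.const 3  -> 3
i32.const 12 -> 3 12
i32.const -8 -> 3 12 -8
i32.const -7 -> 3 12 -8 -7
i32.mul      -> 3 12 56
i32.rem_s    -> 3 12

[3, 12]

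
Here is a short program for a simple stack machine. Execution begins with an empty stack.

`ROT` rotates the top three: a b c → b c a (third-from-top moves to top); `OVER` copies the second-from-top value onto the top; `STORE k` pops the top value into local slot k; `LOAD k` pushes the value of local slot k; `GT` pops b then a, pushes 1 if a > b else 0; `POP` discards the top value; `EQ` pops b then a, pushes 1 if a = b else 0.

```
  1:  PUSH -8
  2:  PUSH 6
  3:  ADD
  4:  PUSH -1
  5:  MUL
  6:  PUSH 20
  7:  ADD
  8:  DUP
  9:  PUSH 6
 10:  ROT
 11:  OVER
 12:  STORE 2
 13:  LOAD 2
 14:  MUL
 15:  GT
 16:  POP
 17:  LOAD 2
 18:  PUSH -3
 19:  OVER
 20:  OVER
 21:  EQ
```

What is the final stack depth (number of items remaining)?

PUSH -8 -> -8
PUSH 6  -> -8 6
ADD     -> -2
PUSH -1 -> -2 -1
MUL     -> 2
PUSH 20 -> 2 20
ADD     -> 22
DUP     -> 22 22
PUSH 6  -> 22 22 6
ROT     -> 22 6 22
OVER    -> 22 6 22 6
STORE 2 -> 22 6 22
LOAD 2  -> 22 6 22 6
MUL     -> 22 6 132
GT      -> 22 0
POP     -> 22
LOAD 2  -> 22 6
PUSH -3 -> 22 6 -3
OVER    -> 22 6 -3 6
OVER    -> 22 6 -3 6 -3
EQ      -> 22 6 -3 0

4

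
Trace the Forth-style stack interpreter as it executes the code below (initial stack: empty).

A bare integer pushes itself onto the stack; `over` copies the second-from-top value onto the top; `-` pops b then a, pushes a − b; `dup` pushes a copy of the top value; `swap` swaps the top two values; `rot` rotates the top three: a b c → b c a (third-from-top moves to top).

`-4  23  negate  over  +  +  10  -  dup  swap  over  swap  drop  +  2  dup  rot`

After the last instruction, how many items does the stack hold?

3

-4     -> [-4]
23     -> [-4, 23]
negate -> [-4, -23]
over   -> [-4, -23, -4]
+      -> [-4, -27]
+      -> [-31]
10     -> [-31, 10]
-      -> [-41]
dup    -> [-41, -41]
swap   -> [-41, -41]
over   -> [-41, -41, -41]
swap   -> [-41, -41, -41]
drop   -> [-41, -41]
+      -> [-82]
2      -> [-82, 2]
dup    -> [-82, 2, 2]
rot    -> [2, 2, -82]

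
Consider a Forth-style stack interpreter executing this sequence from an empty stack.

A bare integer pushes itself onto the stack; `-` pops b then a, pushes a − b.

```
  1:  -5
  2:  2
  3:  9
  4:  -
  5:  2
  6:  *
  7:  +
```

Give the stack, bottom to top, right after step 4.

[-5, -7]

-5 -> [-5]
2  -> [-5, 2]
9  -> [-5, 2, 9]
-  -> [-5, -7]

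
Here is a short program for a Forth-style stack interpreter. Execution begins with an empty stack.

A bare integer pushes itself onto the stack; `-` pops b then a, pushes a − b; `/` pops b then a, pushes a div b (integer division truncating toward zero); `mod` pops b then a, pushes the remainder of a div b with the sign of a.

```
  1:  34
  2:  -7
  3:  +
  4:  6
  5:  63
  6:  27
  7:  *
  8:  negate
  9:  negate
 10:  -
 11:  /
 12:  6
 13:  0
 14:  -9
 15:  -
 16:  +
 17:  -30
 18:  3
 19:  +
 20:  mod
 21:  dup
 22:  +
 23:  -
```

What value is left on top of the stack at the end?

34     : 34
-7     : 34 -7
+      : 27
6      : 27 6
63     : 27 6 63
27     : 27 6 63 27
*      : 27 6 1701
negate : 27 6 -1701
negate : 27 6 1701
-      : 27 -1695
/      : 0
6      : 0 6
0      : 0 6 0
-9     : 0 6 0 -9
-      : 0 6 9
+      : 0 15
-30    : 0 15 -30
3      : 0 15 -30 3
+      : 0 15 -27
mod    : 0 15
dup    : 0 15 15
+      : 0 30
-      : -30

-30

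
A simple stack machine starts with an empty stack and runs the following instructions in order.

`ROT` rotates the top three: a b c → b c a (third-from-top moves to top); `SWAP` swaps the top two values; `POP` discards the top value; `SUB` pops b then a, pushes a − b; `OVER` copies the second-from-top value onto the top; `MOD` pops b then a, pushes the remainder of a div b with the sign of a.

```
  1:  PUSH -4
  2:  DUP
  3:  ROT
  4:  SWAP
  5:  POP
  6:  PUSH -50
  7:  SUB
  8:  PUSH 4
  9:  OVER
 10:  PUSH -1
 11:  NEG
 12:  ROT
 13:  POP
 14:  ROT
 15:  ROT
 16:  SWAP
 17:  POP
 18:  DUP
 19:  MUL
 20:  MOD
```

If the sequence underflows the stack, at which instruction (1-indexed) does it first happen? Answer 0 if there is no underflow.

3

PUSH -4 → [-4]
DUP     → [-4, -4]
ROT  — needs 3 operands, stack has 2 → underflow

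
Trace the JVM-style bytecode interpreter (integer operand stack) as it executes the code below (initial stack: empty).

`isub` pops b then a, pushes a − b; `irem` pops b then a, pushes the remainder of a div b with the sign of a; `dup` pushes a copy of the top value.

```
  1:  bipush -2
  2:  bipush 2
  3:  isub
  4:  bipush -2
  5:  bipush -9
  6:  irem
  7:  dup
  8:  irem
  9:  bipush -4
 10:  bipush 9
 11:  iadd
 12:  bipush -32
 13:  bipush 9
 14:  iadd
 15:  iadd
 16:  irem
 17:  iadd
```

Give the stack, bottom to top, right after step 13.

bipush -2  -> [-2]
bipush 2   -> [-2, 2]
isub       -> [-4]
bipush -2  -> [-4, -2]
bipush -9  -> [-4, -2, -9]
irem       -> [-4, -2]
dup        -> [-4, -2, -2]
irem       -> [-4, 0]
bipush -4  -> [-4, 0, -4]
bipush 9   -> [-4, 0, -4, 9]
iadd       -> [-4, 0, 5]
bipush -32 -> [-4, 0, 5, -32]
bipush 9   -> [-4, 0, 5, -32, 9]

[-4, 0, 5, -32, 9]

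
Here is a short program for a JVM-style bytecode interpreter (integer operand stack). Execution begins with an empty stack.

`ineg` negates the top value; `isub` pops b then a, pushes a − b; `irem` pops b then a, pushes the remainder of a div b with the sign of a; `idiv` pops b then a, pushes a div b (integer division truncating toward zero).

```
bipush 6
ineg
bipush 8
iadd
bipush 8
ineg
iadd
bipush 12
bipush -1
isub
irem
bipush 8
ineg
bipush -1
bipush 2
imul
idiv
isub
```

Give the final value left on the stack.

bipush 6   6
ineg       -6
bipush 8   -6 8
iadd       2
bipush 8   2 8
ineg       2 -8
iadd       -6
bipush 12  -6 12
bipush -1  -6 12 -1
isub       -6 13
irem       -6
bipush 8   -6 8
ineg       -6 -8
bipush -1  -6 -8 -1
bipush 2   -6 -8 -1 2
imul       -6 -8 -2
idiv       -6 4
isub       -10

-10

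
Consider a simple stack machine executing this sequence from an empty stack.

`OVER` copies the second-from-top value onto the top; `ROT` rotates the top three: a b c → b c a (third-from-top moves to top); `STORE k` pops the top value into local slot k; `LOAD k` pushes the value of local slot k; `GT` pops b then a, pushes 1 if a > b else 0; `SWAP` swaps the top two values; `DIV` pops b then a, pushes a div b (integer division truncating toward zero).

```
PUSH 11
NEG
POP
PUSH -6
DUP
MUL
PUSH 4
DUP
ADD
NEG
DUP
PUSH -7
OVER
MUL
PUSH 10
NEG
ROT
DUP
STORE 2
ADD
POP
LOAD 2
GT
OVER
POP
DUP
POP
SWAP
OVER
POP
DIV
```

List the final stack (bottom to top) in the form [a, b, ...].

PUSH 11  [11]
NEG      [-11]
POP      []
PUSH -6  [-6]
DUP      [-6, -6]
MUL      [36]
PUSH 4   [36, 4]
DUP      [36, 4, 4]
ADD      [36, 8]
NEG      [36, -8]
DUP      [36, -8, -8]
PUSH -7  [36, -8, -8, -7]
OVER     [36, -8, -8, -7, -8]
MUL      [36, -8, -8, 56]
PUSH 10  [36, -8, -8, 56, 10]
NEG      [36, -8, -8, 56, -10]
ROT      [36, -8, 56, -10, -8]
DUP      [36, -8, 56, -10, -8, -8]
STORE 2  [36, -8, 56, -10, -8]
ADD      [36, -8, 56, -18]
POP      [36, -8, 56]
LOAD 2   [36, -8, 56, -8]
GT       [36, -8, 1]
OVER     [36, -8, 1, -8]
POP      [36, -8, 1]
DUP      [36, -8, 1, 1]
POP      [36, -8, 1]
SWAP     [36, 1, -8]
OVER     [36, 1, -8, 1]
POP      [36, 1, -8]
DIV      [36, 0]

[36, 0]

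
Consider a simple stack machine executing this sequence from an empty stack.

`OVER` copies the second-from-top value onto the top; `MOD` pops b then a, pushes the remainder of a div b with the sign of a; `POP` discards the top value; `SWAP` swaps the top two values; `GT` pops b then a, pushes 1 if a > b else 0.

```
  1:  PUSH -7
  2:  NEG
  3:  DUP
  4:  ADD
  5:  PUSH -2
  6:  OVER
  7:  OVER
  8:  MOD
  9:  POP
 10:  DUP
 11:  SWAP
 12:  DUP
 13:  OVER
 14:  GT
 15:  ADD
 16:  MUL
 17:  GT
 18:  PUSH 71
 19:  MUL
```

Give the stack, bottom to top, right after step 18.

PUSH -7 → [-7]
NEG     → [7]
DUP     → [7, 7]
ADD     → [14]
PUSH -2 → [14, -2]
OVER    → [14, -2, 14]
OVER    → [14, -2, 14, -2]
MOD     → [14, -2, 0]
POP     → [14, -2]
DUP     → [14, -2, -2]
SWAP    → [14, -2, -2]
DUP     → [14, -2, -2, -2]
OVER    → [14, -2, -2, -2, -2]
GT      → [14, -2, -2, 0]
ADD     → [14, -2, -2]
MUL     → [14, 4]
GT      → [1]
PUSH 71 → [1, 71]

[1, 71]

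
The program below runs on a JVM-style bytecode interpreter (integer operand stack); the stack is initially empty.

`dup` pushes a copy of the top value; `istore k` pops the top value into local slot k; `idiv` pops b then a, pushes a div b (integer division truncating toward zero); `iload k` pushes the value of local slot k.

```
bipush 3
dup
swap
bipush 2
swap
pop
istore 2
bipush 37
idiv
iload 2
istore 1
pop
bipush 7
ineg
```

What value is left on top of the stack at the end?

bipush 3  : [3]
dup       : [3, 3]
swap      : [3, 3]
bipush 2  : [3, 3, 2]
swap      : [3, 2, 3]
pop       : [3, 2]
istore 2  : [3]
bipush 37 : [3, 37]
idiv      : [0]
iload 2   : [0, 2]
istore 1  : [0]
pop       : []
bipush 7  : [7]
ineg      : [-7]

-7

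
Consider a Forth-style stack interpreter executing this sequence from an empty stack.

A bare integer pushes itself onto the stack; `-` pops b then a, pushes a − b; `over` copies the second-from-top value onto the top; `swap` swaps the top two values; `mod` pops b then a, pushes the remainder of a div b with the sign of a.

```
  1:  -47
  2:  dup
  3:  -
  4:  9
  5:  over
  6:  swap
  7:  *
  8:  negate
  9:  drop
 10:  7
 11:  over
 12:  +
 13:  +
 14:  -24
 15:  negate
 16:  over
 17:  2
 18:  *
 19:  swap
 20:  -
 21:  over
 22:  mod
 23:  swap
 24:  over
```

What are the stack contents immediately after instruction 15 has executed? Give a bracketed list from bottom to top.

-47    : [-47]
dup    : [-47, -47]
-      : [0]
9      : [0, 9]
over   : [0, 9, 0]
swap   : [0, 0, 9]
*      : [0, 0]
negate : [0, 0]
drop   : [0]
7      : [0, 7]
over   : [0, 7, 0]
+      : [0, 7]
+      : [7]
-24    : [7, -24]
negate : [7, 24]

[7, 24]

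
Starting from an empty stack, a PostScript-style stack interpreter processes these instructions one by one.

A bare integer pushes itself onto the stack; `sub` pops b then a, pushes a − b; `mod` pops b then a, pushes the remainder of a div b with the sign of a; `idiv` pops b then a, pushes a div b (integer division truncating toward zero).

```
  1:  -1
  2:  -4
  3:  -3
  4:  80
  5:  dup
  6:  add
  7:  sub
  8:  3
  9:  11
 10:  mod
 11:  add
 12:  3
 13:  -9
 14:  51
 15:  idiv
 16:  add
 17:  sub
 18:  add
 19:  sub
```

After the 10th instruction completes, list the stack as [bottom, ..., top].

-1  -> [-1]
-4  -> [-1, -4]
-3  -> [-1, -4, -3]
80  -> [-1, -4, -3, 80]
dup -> [-1, -4, -3, 80, 80]
add -> [-1, -4, -3, 160]
sub -> [-1, -4, -163]
3   -> [-1, -4, -163, 3]
11  -> [-1, -4, -163, 3, 11]
mod -> [-1, -4, -163, 3]

[-1, -4, -163, 3]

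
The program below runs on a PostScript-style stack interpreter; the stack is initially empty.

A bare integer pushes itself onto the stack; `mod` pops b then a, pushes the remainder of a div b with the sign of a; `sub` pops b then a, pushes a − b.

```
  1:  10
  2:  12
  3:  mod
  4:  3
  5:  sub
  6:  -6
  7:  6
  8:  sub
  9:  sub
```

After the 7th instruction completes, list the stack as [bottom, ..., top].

10  → 10
12  → 10 12
mod → 10
3   → 10 3
sub → 7
-6  → 7 -6
6   → 7 -6 6

[7, -6, 6]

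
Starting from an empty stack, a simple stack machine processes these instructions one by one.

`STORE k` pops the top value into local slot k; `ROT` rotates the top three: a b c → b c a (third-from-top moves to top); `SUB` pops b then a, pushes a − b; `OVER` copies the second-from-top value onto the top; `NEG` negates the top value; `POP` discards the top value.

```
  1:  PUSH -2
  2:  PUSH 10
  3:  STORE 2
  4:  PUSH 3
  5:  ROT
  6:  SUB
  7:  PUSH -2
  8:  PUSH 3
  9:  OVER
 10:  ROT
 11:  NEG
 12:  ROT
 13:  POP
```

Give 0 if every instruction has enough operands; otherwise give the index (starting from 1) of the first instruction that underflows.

PUSH -2 → -2
PUSH 10 → -2 10
STORE 2 → -2
PUSH 3  → -2 3
ROT  — needs 3 operands, stack has 2 → underflow

5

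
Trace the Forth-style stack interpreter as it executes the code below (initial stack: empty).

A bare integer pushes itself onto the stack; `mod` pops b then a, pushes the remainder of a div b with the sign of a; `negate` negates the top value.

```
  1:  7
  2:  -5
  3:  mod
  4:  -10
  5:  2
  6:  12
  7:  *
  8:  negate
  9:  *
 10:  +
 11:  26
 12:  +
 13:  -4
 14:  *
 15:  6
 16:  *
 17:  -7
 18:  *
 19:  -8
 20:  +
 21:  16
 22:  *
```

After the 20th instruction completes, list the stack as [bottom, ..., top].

7      : 7
-5     : 7 -5
mod    : 2
-10    : 2 -10
2      : 2 -10 2
12     : 2 -10 2 12
*      : 2 -10 24
negate : 2 -10 -24
*      : 2 240
+      : 242
26     : 242 26
+      : 268
-4     : 268 -4
*      : -1072
6      : -1072 6
*      : -6432
-7     : -6432 -7
*      : 45024
-8     : 45024 -8
+      : 45016

[45016]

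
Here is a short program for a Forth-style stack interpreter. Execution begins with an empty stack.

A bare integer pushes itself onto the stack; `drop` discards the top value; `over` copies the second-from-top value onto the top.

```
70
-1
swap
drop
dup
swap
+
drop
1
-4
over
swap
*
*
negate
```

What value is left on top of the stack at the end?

70     : 70
-1     : 70 -1
swap   : -1 70
drop   : -1
dup    : -1 -1
swap   : -1 -1
+      : -2
drop   : (empty)
1      : 1
-4     : 1 -4
over   : 1 -4 1
swap   : 1 1 -4
*      : 1 -4
*      : -4
negate : 4

4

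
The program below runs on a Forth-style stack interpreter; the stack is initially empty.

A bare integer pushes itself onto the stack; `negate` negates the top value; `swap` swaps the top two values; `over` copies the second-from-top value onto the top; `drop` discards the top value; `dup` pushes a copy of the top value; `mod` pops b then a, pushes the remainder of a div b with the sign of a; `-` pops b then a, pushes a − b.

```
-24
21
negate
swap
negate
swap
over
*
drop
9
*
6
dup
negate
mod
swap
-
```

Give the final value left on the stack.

-216

-24    : -24
21     : -24 21
negate : -24 -21
swap   : -21 -24
negate : -21 24
swap   : 24 -21
over   : 24 -21 24
*      : 24 -504
drop   : 24
9      : 24 9
*      : 216
6      : 216 6
dup    : 216 6 6
negate : 216 6 -6
mod    : 216 0
swap   : 0 216
-      : -216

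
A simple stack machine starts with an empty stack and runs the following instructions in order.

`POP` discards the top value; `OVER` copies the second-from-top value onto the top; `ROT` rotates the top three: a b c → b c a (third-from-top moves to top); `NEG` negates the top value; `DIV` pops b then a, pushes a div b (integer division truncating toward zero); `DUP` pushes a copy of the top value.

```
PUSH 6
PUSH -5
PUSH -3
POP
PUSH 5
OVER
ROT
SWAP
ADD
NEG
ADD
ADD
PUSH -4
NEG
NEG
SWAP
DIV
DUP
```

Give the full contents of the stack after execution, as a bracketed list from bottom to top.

[0, 0]

PUSH 6   6
PUSH -5  6 -5
PUSH -3  6 -5 -3
POP      6 -5
PUSH 5   6 -5 5
OVER     6 -5 5 -5
ROT      6 5 -5 -5
SWAP     6 5 -5 -5
ADD      6 5 -10
NEG      6 5 10
ADD      6 15
ADD      21
PUSH -4  21 -4
NEG      21 4
NEG      21 -4
SWAP     -4 21
DIV      0
DUP      0 0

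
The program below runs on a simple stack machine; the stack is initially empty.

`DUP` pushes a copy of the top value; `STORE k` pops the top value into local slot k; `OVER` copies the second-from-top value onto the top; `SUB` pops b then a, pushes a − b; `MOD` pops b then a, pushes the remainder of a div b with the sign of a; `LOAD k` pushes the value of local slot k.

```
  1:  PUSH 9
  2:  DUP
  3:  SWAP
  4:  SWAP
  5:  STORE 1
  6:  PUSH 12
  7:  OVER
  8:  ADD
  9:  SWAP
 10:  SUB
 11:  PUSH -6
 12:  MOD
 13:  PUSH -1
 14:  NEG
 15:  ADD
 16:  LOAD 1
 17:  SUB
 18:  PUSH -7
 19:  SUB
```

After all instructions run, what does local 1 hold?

9

PUSH 9  → 9
DUP     → 9 9
SWAP    → 9 9
SWAP    → 9 9
STORE 1 → 9
PUSH 12 → 9 12
OVER    → 9 12 9
ADD     → 9 21
SWAP    → 21 9
SUB     → 12
PUSH -6 → 12 -6
MOD     → 0
PUSH -1 → 0 -1
NEG     → 0 1
ADD     → 1
LOAD 1  → 1 9
SUB     → -8
PUSH -7 → -8 -7
SUB     → -1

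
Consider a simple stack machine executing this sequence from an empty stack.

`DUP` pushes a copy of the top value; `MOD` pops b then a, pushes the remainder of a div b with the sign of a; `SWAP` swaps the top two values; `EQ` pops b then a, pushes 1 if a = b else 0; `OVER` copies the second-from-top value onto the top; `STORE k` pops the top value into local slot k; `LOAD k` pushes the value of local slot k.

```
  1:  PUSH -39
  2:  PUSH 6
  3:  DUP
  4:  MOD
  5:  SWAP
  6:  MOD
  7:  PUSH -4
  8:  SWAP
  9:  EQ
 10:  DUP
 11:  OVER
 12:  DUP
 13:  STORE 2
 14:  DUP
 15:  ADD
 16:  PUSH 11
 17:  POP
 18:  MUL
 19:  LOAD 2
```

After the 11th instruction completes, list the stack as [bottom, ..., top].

[0, 0, 0]

PUSH -39 : [-39]
PUSH 6   : [-39, 6]
DUP      : [-39, 6, 6]
MOD      : [-39, 0]
SWAP     : [0, -39]
MOD      : [0]
PUSH -4  : [0, -4]
SWAP     : [-4, 0]
EQ       : [0]
DUP      : [0, 0]
OVER     : [0, 0, 0]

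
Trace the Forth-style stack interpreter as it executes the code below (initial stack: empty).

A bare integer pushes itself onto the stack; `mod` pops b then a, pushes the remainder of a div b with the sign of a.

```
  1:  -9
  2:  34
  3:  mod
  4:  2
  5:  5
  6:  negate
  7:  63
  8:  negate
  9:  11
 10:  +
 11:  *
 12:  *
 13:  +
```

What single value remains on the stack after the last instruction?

-9     -> [-9]
34     -> [-9, 34]
mod    -> [-9]
2      -> [-9, 2]
5      -> [-9, 2, 5]
negate -> [-9, 2, -5]
63     -> [-9, 2, -5, 63]
negate -> [-9, 2, -5, -63]
11     -> [-9, 2, -5, -63, 11]
+      -> [-9, 2, -5, -52]
*      -> [-9, 2, 260]
*      -> [-9, 520]
+      -> [511]

511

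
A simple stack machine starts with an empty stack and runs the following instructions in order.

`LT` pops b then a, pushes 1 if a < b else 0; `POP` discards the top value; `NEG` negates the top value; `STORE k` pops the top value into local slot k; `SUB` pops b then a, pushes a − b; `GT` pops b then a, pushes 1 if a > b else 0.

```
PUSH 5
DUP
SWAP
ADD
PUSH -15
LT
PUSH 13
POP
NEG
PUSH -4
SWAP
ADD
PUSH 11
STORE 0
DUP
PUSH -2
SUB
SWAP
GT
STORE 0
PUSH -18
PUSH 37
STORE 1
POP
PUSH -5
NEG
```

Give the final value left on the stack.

5

PUSH 5   -> [5]
DUP      -> [5, 5]
SWAP     -> [5, 5]
ADD      -> [10]
PUSH -15 -> [10, -15]
LT       -> [0]
PUSH 13  -> [0, 13]
POP      -> [0]
NEG      -> [0]
PUSH -4  -> [0, -4]
SWAP     -> [-4, 0]
ADD      -> [-4]
PUSH 11  -> [-4, 11]
STORE 0  -> [-4]
DUP      -> [-4, -4]
PUSH -2  -> [-4, -4, -2]
SUB      -> [-4, -2]
SWAP     -> [-2, -4]
GT       -> [1]
STORE 0  -> []
PUSH -18 -> [-18]
PUSH 37  -> [-18, 37]
STORE 1  -> [-18]
POP      -> []
PUSH -5  -> [-5]
NEG      -> [5]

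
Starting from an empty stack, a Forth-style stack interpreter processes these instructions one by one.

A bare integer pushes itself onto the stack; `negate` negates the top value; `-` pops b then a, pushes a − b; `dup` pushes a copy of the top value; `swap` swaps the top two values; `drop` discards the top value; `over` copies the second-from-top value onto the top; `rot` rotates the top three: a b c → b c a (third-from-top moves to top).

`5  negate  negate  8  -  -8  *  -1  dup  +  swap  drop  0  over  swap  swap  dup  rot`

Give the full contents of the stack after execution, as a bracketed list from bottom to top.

5      → [5]
negate → [-5]
negate → [5]
8      → [5, 8]
-      → [-3]
-8     → [-3, -8]
*      → [24]
-1     → [24, -1]
dup    → [24, -1, -1]
+      → [24, -2]
swap   → [-2, 24]
drop   → [-2]
0      → [-2, 0]
over   → [-2, 0, -2]
swap   → [-2, -2, 0]
swap   → [-2, 0, -2]
dup    → [-2, 0, -2, -2]
rot    → [-2, -2, -2, 0]

[-2, -2, -2, 0]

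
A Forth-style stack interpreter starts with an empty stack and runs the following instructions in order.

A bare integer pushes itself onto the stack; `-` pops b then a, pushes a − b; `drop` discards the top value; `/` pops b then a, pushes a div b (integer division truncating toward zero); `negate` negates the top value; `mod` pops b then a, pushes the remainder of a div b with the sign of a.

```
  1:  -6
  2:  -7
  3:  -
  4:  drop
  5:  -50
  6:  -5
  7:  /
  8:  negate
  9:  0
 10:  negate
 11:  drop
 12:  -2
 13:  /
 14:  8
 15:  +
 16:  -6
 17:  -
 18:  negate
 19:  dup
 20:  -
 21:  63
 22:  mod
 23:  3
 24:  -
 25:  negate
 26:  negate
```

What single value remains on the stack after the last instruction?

-6     : -6
-7     : -6 -7
-      : 1
drop   : (empty)
-50    : -50
-5     : -50 -5
/      : 10
negate : -10
0      : -10 0
negate : -10 0
drop   : -10
-2     : -10 -2
/      : 5
8      : 5 8
+      : 13
-6     : 13 -6
-      : 19
negate : -19
dup    : -19 -19
-      : 0
63     : 0 63
mod    : 0
3      : 0 3
-      : -3
negate : 3
negate : -3

-3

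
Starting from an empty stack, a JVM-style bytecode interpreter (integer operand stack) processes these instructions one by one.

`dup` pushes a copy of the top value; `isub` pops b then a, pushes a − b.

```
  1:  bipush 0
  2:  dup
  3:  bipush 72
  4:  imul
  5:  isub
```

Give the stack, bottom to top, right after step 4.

bipush 0  : 0
dup       : 0 0
bipush 72 : 0 0 72
imul      : 0 0

[0, 0]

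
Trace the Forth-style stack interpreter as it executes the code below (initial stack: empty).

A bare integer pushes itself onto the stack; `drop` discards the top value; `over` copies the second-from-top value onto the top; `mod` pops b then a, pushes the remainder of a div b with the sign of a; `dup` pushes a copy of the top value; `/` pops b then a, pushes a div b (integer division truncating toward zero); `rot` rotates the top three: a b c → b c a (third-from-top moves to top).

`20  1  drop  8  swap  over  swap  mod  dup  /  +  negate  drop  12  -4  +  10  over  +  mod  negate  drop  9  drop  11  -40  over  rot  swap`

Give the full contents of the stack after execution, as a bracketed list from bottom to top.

[-40, 11, 11]

20     → 20
1      → 20 1
drop   → 20
8      → 20 8
swap   → 8 20
over   → 8 20 8
swap   → 8 8 20
mod    → 8 8
dup    → 8 8 8
/      → 8 1
+      → 9
negate → -9
drop   → (empty)
12     → 12
-4     → 12 -4
+      → 8
10     → 8 10
over   → 8 10 8
+      → 8 18
mod    → 8
negate → -8
drop   → (empty)
9      → 9
drop   → (empty)
11     → 11
-40    → 11 -40
over   → 11 -40 11
rot    → -40 11 11
swap   → -40 11 11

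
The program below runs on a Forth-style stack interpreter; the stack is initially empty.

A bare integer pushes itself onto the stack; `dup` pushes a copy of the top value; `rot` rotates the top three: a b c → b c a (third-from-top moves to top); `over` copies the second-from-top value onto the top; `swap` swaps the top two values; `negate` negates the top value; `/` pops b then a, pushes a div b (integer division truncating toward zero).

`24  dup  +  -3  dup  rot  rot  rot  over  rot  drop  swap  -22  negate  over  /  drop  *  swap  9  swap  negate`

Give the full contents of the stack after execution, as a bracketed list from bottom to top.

[9, 9, -48]

24     : [24]
dup    : [24, 24]
+      : [48]
-3     : [48, -3]
dup    : [48, -3, -3]
rot    : [-3, -3, 48]
rot    : [-3, 48, -3]
rot    : [48, -3, -3]
over   : [48, -3, -3, -3]
rot    : [48, -3, -3, -3]
drop   : [48, -3, -3]
swap   : [48, -3, -3]
-22    : [48, -3, -3, -22]
negate : [48, -3, -3, 22]
over   : [48, -3, -3, 22, -3]
/      : [48, -3, -3, -7]
drop   : [48, -3, -3]
*      : [48, 9]
swap   : [9, 48]
9      : [9, 48, 9]
swap   : [9, 9, 48]
negate : [9, 9, -48]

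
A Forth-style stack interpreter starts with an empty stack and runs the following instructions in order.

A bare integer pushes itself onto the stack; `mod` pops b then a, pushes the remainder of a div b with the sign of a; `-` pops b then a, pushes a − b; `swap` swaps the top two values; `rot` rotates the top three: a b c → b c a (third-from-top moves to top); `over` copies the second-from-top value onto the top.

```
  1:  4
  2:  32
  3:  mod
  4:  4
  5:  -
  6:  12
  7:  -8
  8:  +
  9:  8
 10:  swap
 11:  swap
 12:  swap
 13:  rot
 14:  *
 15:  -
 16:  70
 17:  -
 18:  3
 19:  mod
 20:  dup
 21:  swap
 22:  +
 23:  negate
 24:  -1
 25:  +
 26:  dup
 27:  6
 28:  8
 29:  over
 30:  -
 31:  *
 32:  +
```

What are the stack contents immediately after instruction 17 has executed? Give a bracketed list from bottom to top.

4    : [4]
32   : [4, 32]
mod  : [4]
4    : [4, 4]
-    : [0]
12   : [0, 12]
-8   : [0, 12, -8]
+    : [0, 4]
8    : [0, 4, 8]
swap : [0, 8, 4]
swap : [0, 4, 8]
swap : [0, 8, 4]
rot  : [8, 4, 0]
*    : [8, 0]
-    : [8]
70   : [8, 70]
-    : [-62]

[-62]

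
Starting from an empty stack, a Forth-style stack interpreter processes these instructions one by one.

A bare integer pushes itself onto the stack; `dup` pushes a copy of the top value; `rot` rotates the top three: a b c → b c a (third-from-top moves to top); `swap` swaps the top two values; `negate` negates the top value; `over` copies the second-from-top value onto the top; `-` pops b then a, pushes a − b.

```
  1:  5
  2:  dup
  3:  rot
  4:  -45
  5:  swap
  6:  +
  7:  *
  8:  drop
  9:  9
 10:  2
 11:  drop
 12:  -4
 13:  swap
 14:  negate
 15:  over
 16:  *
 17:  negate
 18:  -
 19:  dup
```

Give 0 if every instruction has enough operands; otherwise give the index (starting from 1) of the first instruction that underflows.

5   : [5]
dup : [5, 5]
rot  — needs 3 operands, stack has 2 → underflow

3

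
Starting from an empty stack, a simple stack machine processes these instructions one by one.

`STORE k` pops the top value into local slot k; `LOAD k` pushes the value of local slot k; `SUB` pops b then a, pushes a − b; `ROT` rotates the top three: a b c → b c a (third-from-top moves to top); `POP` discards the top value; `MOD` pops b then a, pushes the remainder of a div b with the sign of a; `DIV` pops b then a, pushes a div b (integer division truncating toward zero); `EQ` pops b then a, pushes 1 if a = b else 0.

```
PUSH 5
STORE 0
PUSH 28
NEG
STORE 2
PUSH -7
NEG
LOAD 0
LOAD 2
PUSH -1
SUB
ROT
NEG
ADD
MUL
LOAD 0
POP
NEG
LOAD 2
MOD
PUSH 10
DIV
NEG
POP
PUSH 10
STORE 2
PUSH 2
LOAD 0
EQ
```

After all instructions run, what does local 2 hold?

PUSH 5   5
STORE 0  (empty)
PUSH 28  28
NEG      -28
STORE 2  (empty)
PUSH -7  -7
NEG      7
LOAD 0   7 5
LOAD 2   7 5 -28
PUSH -1  7 5 -28 -1
SUB      7 5 -27
ROT      5 -27 7
NEG      5 -27 -7
ADD      5 -34
MUL      -170
LOAD 0   -170 5
POP      -170
NEG      170
LOAD 2   170 -28
MOD      2
PUSH 10  2 10
DIV      0
NEG      0
POP      (empty)
PUSH 10  10
STORE 2  (empty)
PUSH 2   2
LOAD 0   2 5
EQ       0

10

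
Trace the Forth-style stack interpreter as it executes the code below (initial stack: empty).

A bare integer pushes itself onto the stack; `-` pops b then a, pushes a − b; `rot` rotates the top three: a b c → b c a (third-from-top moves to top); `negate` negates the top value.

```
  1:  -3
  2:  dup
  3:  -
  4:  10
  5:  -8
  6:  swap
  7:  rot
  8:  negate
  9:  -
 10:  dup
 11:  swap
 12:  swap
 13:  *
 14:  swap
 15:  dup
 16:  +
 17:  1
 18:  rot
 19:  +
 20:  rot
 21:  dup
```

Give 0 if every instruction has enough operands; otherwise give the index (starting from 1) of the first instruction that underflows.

20

-3     : [-3]
dup    : [-3, -3]
-      : [0]
10     : [0, 10]
-8     : [0, 10, -8]
swap   : [0, -8, 10]
rot    : [-8, 10, 0]
negate : [-8, 10, 0]
-      : [-8, 10]
dup    : [-8, 10, 10]
swap   : [-8, 10, 10]
swap   : [-8, 10, 10]
*      : [-8, 100]
swap   : [100, -8]
dup    : [100, -8, -8]
+      : [100, -16]
1      : [100, -16, 1]
rot    : [-16, 1, 100]
+      : [-16, 101]
rot  — needs 3 operands, stack has 2 → underflow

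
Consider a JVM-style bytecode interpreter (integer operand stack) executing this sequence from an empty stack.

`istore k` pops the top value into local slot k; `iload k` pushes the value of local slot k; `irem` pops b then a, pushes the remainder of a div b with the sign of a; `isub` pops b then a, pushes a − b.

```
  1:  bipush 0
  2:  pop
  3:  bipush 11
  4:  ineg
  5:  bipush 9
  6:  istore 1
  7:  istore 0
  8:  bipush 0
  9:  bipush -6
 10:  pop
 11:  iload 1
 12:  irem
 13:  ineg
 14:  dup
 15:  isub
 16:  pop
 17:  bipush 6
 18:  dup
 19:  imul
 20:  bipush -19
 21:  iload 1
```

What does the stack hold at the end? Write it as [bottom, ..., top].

[36, -19, 9]

bipush 0   → [0]
pop        → []
bipush 11  → [11]
ineg       → [-11]
bipush 9   → [-11, 9]
istore 1   → [-11]
istore 0   → []
bipush 0   → [0]
bipush -6  → [0, -6]
pop        → [0]
iload 1    → [0, 9]
irem       → [0]
ineg       → [0]
dup        → [0, 0]
isub       → [0]
pop        → []
bipush 6   → [6]
dup        → [6, 6]
imul       → [36]
bipush -19 → [36, -19]
iload 1    → [36, -19, 9]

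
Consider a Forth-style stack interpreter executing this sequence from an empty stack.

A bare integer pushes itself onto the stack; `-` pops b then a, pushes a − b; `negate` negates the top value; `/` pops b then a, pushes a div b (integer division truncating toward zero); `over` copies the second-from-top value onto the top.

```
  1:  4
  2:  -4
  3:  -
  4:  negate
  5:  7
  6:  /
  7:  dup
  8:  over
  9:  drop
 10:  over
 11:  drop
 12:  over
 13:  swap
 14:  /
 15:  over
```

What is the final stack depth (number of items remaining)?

4       4
-4      4 -4
-       8
negate  -8
7       -8 7
/       -1
dup     -1 -1
over    -1 -1 -1
drop    -1 -1
over    -1 -1 -1
drop    -1 -1
over    -1 -1 -1
swap    -1 -1 -1
/       -1 1
over    -1 1 -1

3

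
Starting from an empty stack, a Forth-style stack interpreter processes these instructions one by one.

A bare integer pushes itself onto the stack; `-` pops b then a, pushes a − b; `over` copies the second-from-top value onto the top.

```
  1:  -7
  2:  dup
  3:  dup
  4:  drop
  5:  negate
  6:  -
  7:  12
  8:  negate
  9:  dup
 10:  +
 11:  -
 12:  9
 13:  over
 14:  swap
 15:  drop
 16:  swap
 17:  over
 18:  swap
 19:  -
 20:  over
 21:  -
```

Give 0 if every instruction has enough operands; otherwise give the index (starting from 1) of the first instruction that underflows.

0

-7     : [-7]
dup    : [-7, -7]
dup    : [-7, -7, -7]
drop   : [-7, -7]
negate : [-7, 7]
-      : [-14]
12     : [-14, 12]
negate : [-14, -12]
dup    : [-14, -12, -12]
+      : [-14, -24]
-      : [10]
9      : [10, 9]
over   : [10, 9, 10]
swap   : [10, 10, 9]
drop   : [10, 10]
swap   : [10, 10]
over   : [10, 10, 10]
swap   : [10, 10, 10]
-      : [10, 0]
over   : [10, 0, 10]
-      : [10, -10]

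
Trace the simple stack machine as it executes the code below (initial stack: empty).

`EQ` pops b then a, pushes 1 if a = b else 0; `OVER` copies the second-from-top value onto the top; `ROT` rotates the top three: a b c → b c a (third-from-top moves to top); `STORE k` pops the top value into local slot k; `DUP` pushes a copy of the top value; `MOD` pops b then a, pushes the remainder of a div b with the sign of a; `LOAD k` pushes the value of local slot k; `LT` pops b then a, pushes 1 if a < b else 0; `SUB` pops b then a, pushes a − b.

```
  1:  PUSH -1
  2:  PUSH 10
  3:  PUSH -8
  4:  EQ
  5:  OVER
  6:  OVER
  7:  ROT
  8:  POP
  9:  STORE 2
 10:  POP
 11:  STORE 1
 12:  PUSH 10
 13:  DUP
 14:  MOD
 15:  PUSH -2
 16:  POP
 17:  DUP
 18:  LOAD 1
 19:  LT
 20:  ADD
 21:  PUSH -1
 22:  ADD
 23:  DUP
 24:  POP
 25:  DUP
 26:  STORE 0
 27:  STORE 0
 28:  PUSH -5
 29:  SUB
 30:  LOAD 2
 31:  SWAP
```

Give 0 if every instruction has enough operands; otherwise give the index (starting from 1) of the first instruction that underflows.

PUSH -1  -1
PUSH 10  -1 10
PUSH -8  -1 10 -8
EQ       -1 0
OVER     -1 0 -1
OVER     -1 0 -1 0
ROT      -1 -1 0 0
POP      -1 -1 0
STORE 2  -1 -1
POP      -1
STORE 1  (empty)
PUSH 10  10
DUP      10 10
MOD      0
PUSH -2  0 -2
POP      0
DUP      0 0
LOAD 1   0 0 -1
LT       0 0
ADD      0
PUSH -1  0 -1
ADD      -1
DUP      -1 -1
POP      -1
DUP      -1 -1
STORE 0  -1
STORE 0  (empty)
PUSH -5  -5
SUB  — needs 2 operands, stack has 1 → underflow

29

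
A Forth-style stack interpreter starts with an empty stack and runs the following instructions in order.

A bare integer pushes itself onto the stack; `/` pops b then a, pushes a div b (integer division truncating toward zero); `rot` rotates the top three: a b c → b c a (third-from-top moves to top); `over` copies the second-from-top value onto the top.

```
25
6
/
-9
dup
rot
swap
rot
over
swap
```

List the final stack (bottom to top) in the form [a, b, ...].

[4, -9, -9, -9]

25   : [25]
6    : [25, 6]
/    : [4]
-9   : [4, -9]
dup  : [4, -9, -9]
rot  : [-9, -9, 4]
swap : [-9, 4, -9]
rot  : [4, -9, -9]
over : [4, -9, -9, -9]
swap : [4, -9, -9, -9]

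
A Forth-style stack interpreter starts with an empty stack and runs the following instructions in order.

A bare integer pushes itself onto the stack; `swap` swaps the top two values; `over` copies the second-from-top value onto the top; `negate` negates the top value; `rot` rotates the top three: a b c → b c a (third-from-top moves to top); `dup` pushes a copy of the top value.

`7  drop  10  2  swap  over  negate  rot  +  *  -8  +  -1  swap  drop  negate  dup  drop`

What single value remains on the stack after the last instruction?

1

7      -> [7]
drop   -> []
10     -> [10]
2      -> [10, 2]
swap   -> [2, 10]
over   -> [2, 10, 2]
negate -> [2, 10, -2]
rot    -> [10, -2, 2]
+      -> [10, 0]
*      -> [0]
-8     -> [0, -8]
+      -> [-8]
-1     -> [-8, -1]
swap   -> [-1, -8]
drop   -> [-1]
negate -> [1]
dup    -> [1, 1]
drop   -> [1]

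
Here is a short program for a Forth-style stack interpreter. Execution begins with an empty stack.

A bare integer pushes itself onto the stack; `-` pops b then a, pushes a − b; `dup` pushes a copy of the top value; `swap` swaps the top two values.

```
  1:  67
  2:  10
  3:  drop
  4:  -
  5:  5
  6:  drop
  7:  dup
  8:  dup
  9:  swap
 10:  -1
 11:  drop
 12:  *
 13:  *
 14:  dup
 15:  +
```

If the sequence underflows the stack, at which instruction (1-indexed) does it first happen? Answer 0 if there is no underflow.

67    [67]
10    [67, 10]
drop  [67]
-  — needs 2 operands, stack has 1 → underflow

4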